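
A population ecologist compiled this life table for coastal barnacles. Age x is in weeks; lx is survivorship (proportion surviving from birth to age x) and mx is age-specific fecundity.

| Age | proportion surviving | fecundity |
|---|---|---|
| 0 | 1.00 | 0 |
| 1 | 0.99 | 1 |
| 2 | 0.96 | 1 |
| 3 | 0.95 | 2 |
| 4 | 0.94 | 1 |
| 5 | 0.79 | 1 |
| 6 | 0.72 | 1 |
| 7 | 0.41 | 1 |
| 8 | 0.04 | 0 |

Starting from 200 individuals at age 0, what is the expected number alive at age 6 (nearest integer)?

Expected survivors = N0 · l_6 = 200 × 0.72 = 144 → 144

144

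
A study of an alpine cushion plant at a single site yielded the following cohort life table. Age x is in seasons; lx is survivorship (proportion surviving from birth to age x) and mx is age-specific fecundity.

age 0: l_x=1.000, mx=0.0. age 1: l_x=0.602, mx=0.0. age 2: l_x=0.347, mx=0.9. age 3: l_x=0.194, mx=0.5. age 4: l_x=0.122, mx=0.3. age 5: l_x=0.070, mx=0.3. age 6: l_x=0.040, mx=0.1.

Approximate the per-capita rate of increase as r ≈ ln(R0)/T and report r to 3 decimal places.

-0.298

R0 = Σ lx·mx = 0 + 0 + 0.3123 + 0.097 + 0.0366 + 0.021 + 0.004 = 0.4709
Σ x·lx·mx = 1.191; T = 1.191/0.4709 = 2.5292…
r ≈ ln(R0)/T = ln(0.4709)/2.5292… = -0.29777… → -0.298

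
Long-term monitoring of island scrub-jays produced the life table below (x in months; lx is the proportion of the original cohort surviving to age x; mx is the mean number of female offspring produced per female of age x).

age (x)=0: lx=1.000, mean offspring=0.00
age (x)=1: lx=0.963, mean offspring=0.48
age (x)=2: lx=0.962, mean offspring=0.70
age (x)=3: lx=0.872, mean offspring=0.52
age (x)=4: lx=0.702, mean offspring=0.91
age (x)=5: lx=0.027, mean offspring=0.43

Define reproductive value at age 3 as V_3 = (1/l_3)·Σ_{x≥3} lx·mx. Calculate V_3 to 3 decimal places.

1.266

lx·mx for x ≥ 3: 0.45344, 0.63882, 0.01161 → sum = 1.10387
V_3 = 1.10387 / l_3 = 1.10387 / 0.872 = 1.265906… → 1.266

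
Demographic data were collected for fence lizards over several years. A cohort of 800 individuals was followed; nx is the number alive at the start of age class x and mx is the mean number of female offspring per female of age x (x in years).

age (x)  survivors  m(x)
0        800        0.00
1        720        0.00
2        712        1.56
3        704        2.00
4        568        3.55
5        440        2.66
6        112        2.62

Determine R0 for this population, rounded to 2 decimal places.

lx = nx/n0 = nx/800: 1, 0.9, 0.89, 0.88, 0.71, 0.55, 0.14
lx·mx by age: 0, 0, 1.3884, 1.76, 2.5205, 1.463, 0.3668
R0 = Σ lx·mx = 7.4987 → 7.50

7.50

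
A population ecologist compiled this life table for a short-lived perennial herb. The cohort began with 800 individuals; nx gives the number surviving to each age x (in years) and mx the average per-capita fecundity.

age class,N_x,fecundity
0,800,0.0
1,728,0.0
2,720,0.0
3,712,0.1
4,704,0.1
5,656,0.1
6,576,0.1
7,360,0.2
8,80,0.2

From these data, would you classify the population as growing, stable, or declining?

lx = nx/n0 = nx/800: 1, 0.91, 0.9, 0.89, 0.88, 0.82, 0.72, 0.45, 0.1
R0 = Σ lx·mx = 0 + 0 + 0 + 0.089 + 0.088 + 0.082 + 0.072 + 0.09 + 0.02 = 0.441
R0 < 1, so the population is declining.

declining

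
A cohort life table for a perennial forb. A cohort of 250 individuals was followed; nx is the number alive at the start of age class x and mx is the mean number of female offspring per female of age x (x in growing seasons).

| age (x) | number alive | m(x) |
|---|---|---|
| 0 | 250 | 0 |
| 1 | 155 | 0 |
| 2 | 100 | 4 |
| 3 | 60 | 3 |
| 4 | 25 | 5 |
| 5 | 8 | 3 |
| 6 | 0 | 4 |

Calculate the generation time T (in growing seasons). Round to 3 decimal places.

2.689

lx = nx/n0 = nx/250: 1, 0.62, 0.4, 0.24, 0.1, 0.032, 0
lx·mx: 0, 0, 1.6, 0.72, 0.5, 0.096, 0 → R0 = 2.916
x·lx·mx: 0, 0, 3.2, 2.16, 2, 0.48, 0 → Σ = 7.84
T = 7.84 / 2.916 = 2.688615… → 2.689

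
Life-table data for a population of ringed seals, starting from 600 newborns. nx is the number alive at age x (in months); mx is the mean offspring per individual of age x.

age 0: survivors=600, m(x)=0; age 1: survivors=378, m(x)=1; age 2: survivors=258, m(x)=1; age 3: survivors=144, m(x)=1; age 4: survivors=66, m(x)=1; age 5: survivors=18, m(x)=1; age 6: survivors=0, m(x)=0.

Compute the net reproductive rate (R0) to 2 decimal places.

lx = nx/n0 = nx/600: 1, 0.63, 0.43, 0.24, 0.11, 0.03, 0
lx·mx by age: 0, 0.63, 0.43, 0.24, 0.11, 0.03, 0
R0 = Σ lx·mx = 1.44 → 1.44

1.44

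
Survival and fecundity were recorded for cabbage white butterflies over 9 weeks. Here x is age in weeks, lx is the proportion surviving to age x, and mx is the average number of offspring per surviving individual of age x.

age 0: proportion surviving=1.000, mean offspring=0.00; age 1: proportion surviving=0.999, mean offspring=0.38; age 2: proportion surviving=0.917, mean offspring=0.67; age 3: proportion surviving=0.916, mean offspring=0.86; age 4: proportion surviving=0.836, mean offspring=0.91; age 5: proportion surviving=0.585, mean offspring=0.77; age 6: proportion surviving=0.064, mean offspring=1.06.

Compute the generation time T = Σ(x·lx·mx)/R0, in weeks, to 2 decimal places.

lx·mx: 0, 0.37962, 0.61439, 0.78776, 0.76076, 0.45045, 0.06784 → R0 = 3.06082
x·lx·mx: 0, 0.37962, 1.22878, 2.36328, 3.04304, 2.25225, 0.40704 → Σ = 9.67401
T = 9.67401 / 3.06082 = 3.160594… → 3.16

3.16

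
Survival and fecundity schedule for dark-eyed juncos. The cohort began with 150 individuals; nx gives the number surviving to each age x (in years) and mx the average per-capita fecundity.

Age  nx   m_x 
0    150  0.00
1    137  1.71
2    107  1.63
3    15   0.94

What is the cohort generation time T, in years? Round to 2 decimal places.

lx = nx/n0 = nx/150: 1, 0.91333…, 0.71333…, 0.1
lx·mx: 0, 1.5618…, 1.162733…, 0.094 → R0 = 2.818533…
x·lx·mx: 0, 1.5618…, 2.325467…, 0.282 → Σ = 4.169267…
T = 4.169267… / 2.818533… = 1.479233… → 1.48

1.48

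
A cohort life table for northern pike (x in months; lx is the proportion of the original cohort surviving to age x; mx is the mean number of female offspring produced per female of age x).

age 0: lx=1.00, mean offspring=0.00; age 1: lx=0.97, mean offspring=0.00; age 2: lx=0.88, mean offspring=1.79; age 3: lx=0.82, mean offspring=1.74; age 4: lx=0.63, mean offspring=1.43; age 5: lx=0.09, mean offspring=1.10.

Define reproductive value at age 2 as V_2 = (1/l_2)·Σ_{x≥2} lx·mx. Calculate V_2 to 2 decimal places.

lx·mx for x ≥ 2: 1.5752, 1.4268, 0.9009, 0.099 → sum = 4.0019
V_2 = 4.0019 / l_2 = 4.0019 / 0.88 = 4.547614… → 4.55

4.55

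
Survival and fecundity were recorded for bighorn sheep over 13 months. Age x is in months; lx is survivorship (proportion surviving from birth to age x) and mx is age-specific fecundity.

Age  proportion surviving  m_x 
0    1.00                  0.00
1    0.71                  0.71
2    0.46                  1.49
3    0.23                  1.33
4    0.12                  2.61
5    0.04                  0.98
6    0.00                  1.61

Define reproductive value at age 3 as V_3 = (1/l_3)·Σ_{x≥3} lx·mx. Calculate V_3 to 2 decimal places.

lx·mx for x ≥ 3: 0.3059, 0.3132, 0.0392, 0 → sum = 0.6583
V_3 = 0.6583 / l_3 = 0.6583 / 0.23 = 2.862174… → 2.86

2.86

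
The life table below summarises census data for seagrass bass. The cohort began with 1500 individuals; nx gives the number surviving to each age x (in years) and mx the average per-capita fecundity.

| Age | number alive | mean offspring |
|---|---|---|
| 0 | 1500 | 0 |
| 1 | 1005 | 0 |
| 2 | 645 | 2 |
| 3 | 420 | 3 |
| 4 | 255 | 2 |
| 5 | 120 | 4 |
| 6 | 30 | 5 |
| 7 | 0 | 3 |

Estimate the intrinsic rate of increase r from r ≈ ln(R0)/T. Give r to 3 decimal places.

lx = nx/n0 = nx/1500: 1, 0.67, 0.43, 0.28, 0.17, 0.08, 0.02, 0
R0 = Σ lx·mx = 0 + 0 + 0.86 + 0.84 + 0.34 + 0.32 + 0.1 + 0 = 2.46
Σ x·lx·mx = 7.8; T = 7.8/2.46 = 3.17073…
r ≈ ln(R0)/T = ln(2.46)/3.17073… = 0.2839… → 0.284

0.284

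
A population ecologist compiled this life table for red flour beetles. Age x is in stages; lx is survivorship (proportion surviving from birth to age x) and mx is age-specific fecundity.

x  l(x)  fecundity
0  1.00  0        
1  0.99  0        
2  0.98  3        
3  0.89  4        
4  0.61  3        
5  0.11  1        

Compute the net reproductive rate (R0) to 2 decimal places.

lx·mx by age: 0, 0, 2.94, 3.56, 1.83, 0.11
R0 = Σ lx·mx = 8.44 → 8.44

8.44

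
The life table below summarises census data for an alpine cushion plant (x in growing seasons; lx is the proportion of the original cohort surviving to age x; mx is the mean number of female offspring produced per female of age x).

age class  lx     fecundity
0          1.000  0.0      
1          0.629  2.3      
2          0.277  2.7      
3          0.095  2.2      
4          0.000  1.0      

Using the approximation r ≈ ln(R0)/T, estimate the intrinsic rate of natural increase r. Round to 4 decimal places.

0.5905

R0 = Σ lx·mx = 0 + 1.4467 + 0.7479 + 0.209 + 0 = 2.4036
Σ x·lx·mx = 3.5695; T = 3.5695/2.4036 = 1.48506…
r ≈ ln(R0)/T = ln(2.4036)/1.48506… = 0.590525… → 0.5905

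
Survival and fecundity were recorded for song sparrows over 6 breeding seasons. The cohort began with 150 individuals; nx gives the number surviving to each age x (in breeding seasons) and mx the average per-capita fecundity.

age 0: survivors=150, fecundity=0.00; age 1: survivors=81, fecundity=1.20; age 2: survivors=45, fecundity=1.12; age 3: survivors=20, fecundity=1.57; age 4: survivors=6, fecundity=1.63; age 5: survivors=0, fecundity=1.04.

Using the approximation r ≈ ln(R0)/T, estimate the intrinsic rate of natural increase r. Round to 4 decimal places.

0.1310

lx = nx/n0 = nx/150: 1, 0.54, 0.3, 0.13333…, 0.04, 0
R0 = Σ lx·mx = 0 + 0.648 + 0.336 + 0.20933… + 0.0652 + 0 = 1.258533…
Σ x·lx·mx = 2.2088…; T = 2.2088…/1.258533… = 1.75506…
r ≈ ln(R0)/T = ln(1.258533…)/1.75506… = 0.13102… → 0.1310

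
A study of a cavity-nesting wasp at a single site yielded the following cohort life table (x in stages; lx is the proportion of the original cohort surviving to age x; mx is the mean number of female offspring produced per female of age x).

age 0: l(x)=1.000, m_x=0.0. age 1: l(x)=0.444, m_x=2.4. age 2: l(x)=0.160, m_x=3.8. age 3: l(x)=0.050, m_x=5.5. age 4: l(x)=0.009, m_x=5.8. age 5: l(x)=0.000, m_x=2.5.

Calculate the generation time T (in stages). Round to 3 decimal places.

1.657

lx·mx: 0, 1.0656, 0.608, 0.275, 0.0522, 0 → R0 = 2.0008
x·lx·mx: 0, 1.0656, 1.216, 0.825, 0.2088, 0 → Σ = 3.3154
T = 3.3154 / 2.0008 = 1.657037… → 1.657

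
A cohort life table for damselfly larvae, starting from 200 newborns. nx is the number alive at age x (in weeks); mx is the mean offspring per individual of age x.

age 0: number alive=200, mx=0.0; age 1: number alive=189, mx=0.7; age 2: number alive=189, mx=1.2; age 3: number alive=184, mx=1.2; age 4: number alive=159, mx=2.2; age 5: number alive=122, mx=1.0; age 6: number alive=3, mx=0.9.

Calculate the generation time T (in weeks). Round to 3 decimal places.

lx = nx/n0 = nx/200: 1, 0.945, 0.945, 0.92, 0.795, 0.61, 0.015
lx·mx: 0, 0.6615, 1.134, 1.104, 1.749, 0.61, 0.0135 → R0 = 5.272
x·lx·mx: 0, 0.6615, 2.268, 3.312, 6.996, 3.05, 0.081 → Σ = 16.3685
T = 16.3685 / 5.272 = 3.104799… → 3.105

3.105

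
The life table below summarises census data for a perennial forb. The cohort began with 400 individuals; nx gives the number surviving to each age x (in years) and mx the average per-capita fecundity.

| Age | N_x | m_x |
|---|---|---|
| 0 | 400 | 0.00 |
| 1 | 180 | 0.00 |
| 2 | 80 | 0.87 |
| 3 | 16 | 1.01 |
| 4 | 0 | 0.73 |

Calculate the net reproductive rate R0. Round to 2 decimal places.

lx = nx/n0 = nx/400: 1, 0.45, 0.2, 0.04, 0
lx·mx by age: 0, 0, 0.174, 0.0404, 0
R0 = Σ lx·mx = 0.2144 → 0.21

0.21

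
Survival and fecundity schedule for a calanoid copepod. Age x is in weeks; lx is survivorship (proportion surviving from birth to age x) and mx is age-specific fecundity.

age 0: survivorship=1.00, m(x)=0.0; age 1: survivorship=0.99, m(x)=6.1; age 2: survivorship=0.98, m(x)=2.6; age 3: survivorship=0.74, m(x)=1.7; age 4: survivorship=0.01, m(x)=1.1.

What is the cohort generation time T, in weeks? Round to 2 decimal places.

1.52

lx·mx: 0, 6.039, 2.548, 1.258, 0.011 → R0 = 9.856
x·lx·mx: 0, 6.039, 5.096, 3.774, 0.044 → Σ = 14.953
T = 14.953 / 9.856 = 1.517147… → 1.52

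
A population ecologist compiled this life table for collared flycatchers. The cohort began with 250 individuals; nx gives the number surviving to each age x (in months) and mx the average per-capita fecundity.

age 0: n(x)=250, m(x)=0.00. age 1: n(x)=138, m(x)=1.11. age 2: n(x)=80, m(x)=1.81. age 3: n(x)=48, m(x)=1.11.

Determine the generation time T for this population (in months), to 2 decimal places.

1.72

lx = nx/n0 = nx/250: 1, 0.552, 0.32, 0.192
lx·mx: 0, 0.61272, 0.5792, 0.21312 → R0 = 1.40504
x·lx·mx: 0, 0.61272, 1.1584, 0.63936 → Σ = 2.41048
T = 2.41048 / 1.40504 = 1.715595… → 1.72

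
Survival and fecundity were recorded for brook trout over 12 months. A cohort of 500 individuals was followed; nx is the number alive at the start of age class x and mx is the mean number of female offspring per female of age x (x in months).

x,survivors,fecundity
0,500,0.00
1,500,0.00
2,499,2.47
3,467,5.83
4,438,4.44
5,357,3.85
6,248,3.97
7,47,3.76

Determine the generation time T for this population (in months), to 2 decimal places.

3.84

lx = nx/n0 = nx/500: 1, 1, 0.998, 0.934, 0.876, 0.714, 0.496, 0.094
lx·mx: 0, 0, 2.46506, 5.44522, 3.88944, 2.7489, 1.96912, 0.35344 → R0 = 16.87118
x·lx·mx: 0, 0, 4.93012, 16.33566, 15.55776, 13.7445, 11.81472, 2.47408 → Σ = 64.85684
T = 64.85684 / 16.87118 = 3.844239… → 3.84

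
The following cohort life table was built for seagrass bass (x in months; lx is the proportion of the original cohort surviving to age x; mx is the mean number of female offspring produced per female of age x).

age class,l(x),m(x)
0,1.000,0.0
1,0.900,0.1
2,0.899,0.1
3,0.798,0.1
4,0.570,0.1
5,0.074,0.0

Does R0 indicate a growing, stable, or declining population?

R0 = Σ lx·mx = 0 + 0.09 + 0.0899 + 0.0798 + 0.057 + 0 = 0.3167
R0 < 1, so the population is declining.

declining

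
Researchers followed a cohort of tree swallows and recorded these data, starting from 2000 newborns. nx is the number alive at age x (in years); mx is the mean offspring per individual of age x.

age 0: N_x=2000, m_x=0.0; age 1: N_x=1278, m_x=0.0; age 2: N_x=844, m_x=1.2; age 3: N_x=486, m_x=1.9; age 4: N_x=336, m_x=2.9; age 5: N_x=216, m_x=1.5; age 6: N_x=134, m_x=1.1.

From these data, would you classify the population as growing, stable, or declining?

lx = nx/n0 = nx/2000: 1, 0.639, 0.422, 0.243, 0.168, 0.108, 0.067
R0 = Σ lx·mx = 0 + 0 + 0.5064 + 0.4617 + 0.4872 + 0.162 + 0.0737 = 1.691
R0 > 1, so the population is growing.

growing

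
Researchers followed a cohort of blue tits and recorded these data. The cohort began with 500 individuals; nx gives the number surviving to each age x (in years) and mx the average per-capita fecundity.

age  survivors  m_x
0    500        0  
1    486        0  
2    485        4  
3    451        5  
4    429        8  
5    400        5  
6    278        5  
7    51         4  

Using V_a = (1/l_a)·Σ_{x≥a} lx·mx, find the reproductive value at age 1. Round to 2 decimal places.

23.09

lx = nx/n0 = nx/500: 1, 0.972, 0.97, 0.902, 0.858, 0.8, 0.556, 0.102
lx·mx for x ≥ 1: 0, 3.88, 4.51, 6.864, 4, 2.78, 0.408 → sum = 22.442
V_1 = 22.442 / l_1 = 22.442 / 0.972 = 23.088477… → 23.09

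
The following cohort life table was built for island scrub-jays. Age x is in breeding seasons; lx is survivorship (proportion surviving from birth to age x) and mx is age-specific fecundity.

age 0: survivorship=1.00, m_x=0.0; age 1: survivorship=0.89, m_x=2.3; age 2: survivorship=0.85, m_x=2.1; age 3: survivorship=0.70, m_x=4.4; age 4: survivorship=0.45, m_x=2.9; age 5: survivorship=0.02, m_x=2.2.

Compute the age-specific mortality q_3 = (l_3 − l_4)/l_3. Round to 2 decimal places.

0.36

q_3 = (l_3 − l_4) / l_3 = (0.7 − 0.45) / 0.7
     = 0.25 / 0.7 = 0.357143… → 0.36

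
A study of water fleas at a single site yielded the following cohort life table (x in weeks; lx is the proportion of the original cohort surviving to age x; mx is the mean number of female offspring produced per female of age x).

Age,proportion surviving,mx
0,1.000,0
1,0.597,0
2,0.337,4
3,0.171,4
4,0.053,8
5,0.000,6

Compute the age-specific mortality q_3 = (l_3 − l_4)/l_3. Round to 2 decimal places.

q_3 = (l_3 − l_4) / l_3 = (0.171 − 0.053) / 0.171
     = 0.118 / 0.171 = 0.690058… → 0.69

0.69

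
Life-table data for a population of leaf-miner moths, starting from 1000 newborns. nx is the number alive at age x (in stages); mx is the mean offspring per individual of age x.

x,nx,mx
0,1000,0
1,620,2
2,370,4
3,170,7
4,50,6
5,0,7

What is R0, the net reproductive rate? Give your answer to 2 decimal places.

4.21

lx = nx/n0 = nx/1000: 1, 0.62, 0.37, 0.17, 0.05, 0
lx·mx by age: 0, 1.24, 1.48, 1.19, 0.3, 0
R0 = Σ lx·mx = 4.21 → 4.21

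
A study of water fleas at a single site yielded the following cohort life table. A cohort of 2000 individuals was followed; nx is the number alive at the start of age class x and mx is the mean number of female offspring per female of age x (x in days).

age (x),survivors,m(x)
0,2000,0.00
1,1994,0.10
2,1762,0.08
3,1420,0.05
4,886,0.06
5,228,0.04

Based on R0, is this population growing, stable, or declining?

lx = nx/n0 = nx/2000: 1, 0.997, 0.881, 0.71, 0.443, 0.114
R0 = Σ lx·mx = 0 + 0.0997 + 0.07048 + 0.0355 + 0.02658 + 0.00456 = 0.23682
R0 < 1, so the population is declining.

declining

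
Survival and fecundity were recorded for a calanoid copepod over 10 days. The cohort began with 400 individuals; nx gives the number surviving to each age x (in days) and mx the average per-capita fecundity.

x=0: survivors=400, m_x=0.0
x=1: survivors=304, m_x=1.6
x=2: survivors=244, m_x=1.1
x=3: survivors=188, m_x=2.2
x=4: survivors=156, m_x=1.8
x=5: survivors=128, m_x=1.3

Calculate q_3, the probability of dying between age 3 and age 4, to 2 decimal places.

0.17

lx = nx/n0 = nx/400: 1, 0.76, 0.61, 0.47, 0.39, 0.32
q_3 = (l_3 − l_4) / l_3 = (0.47 − 0.39) / 0.47
     = 0.08 / 0.47 = 0.170213… → 0.17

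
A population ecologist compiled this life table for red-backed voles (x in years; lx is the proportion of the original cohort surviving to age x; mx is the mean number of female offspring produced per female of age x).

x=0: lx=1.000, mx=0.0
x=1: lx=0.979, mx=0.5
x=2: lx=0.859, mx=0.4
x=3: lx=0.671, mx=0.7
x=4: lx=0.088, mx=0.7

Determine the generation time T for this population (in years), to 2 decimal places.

lx·mx: 0, 0.4895, 0.3436, 0.4697, 0.0616 → R0 = 1.3644
x·lx·mx: 0, 0.4895, 0.6872, 1.4091, 0.2464 → Σ = 2.8322
T = 2.8322 / 1.3644 = 2.075784… → 2.08

2.08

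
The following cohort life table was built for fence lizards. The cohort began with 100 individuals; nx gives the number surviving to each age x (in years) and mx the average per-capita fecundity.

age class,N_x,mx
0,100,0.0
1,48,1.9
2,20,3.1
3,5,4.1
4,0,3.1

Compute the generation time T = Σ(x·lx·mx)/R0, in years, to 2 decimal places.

lx = nx/n0 = nx/100: 1, 0.48, 0.2, 0.05, 0
lx·mx: 0, 0.912, 0.62, 0.205, 0 → R0 = 1.737
x·lx·mx: 0, 0.912, 1.24, 0.615, 0 → Σ = 2.767
T = 2.767 / 1.737 = 1.592976… → 1.59

1.59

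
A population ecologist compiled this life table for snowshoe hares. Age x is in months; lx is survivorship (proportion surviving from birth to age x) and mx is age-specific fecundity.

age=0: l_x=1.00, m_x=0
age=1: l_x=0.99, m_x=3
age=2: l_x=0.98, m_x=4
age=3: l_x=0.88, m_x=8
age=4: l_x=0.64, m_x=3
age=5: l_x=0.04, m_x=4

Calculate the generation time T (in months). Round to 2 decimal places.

lx·mx: 0, 2.97, 3.92, 7.04, 1.92, 0.16 → R0 = 16.01
x·lx·mx: 0, 2.97, 7.84, 21.12, 7.68, 0.8 → Σ = 40.41
T = 40.41 / 16.01 = 2.524047… → 2.52

2.52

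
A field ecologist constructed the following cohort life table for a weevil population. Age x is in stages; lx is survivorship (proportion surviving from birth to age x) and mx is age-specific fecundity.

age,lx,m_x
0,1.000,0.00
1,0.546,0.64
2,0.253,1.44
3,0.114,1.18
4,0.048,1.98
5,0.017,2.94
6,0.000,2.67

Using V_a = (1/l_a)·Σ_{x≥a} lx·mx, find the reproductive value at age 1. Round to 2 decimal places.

1.82

lx·mx for x ≥ 1: 0.34944, 0.36432, 0.13452, 0.09504, 0.04998, 0 → sum = 0.9933
V_1 = 0.9933 / l_1 = 0.9933 / 0.546 = 1.819231… → 1.82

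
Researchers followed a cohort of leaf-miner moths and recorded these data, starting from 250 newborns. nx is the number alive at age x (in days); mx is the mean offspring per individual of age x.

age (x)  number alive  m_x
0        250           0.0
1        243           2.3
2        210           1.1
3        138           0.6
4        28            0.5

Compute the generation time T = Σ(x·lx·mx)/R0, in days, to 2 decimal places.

1.49

lx = nx/n0 = nx/250: 1, 0.972, 0.84, 0.552, 0.112
lx·mx: 0, 2.2356, 0.924, 0.3312, 0.056 → R0 = 3.5468
x·lx·mx: 0, 2.2356, 1.848, 0.9936, 0.224 → Σ = 5.3012
T = 5.3012 / 3.5468 = 1.494643… → 1.49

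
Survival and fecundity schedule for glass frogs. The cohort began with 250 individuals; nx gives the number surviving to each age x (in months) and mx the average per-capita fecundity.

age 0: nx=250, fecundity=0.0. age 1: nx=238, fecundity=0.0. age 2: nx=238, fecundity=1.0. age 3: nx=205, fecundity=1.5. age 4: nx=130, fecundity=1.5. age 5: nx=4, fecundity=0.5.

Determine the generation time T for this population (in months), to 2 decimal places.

lx = nx/n0 = nx/250: 1, 0.952, 0.952, 0.82, 0.52, 0.016
lx·mx: 0, 0, 0.952, 1.23, 0.78, 0.008 → R0 = 2.97
x·lx·mx: 0, 0, 1.904, 3.69, 3.12, 0.04 → Σ = 8.754
T = 8.754 / 2.97 = 2.947475… → 2.95

2.95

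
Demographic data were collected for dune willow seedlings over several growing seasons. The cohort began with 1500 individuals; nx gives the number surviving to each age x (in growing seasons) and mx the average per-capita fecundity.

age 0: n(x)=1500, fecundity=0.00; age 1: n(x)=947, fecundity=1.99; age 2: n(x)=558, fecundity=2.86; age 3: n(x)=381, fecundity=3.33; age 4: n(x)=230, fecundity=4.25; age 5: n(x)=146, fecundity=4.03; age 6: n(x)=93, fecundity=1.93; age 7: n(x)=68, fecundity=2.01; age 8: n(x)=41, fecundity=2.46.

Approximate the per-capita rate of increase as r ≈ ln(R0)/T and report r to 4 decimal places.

lx = nx/n0 = nx/1500: 1, 0.63133…, 0.372, 0.254, 0.15333…, 0.09733…, 0.062, 0.04533…, 0.02733…
R0 = Σ lx·mx = 0 + 1.25635… + 1.06392 + 0.84582 + 0.65167… + 0.39225… + 0.11966 + 0.09112… + 0.06724… = 4.488033…
Σ x·lx·mx = 12.383307…; T = 12.383307…/4.488033… = 2.75918…
r ≈ ln(R0)/T = ln(4.488033…)/2.75918… = 0.544152… → 0.5442

0.5442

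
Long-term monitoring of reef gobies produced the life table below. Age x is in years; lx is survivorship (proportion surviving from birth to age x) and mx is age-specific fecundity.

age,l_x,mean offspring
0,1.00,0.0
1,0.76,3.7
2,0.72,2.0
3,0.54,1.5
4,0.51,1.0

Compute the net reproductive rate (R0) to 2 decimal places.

lx·mx by age: 0, 2.812, 1.44, 0.81, 0.51
R0 = Σ lx·mx = 5.572 → 5.57

5.57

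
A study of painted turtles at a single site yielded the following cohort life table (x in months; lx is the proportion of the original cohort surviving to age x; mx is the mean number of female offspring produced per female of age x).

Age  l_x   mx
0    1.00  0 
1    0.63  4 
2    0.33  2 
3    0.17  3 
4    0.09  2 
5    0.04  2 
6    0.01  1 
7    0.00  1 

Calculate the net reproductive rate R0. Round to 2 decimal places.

lx·mx by age: 0, 2.52, 0.66, 0.51, 0.18, 0.08, 0.01, 0
R0 = Σ lx·mx = 3.96 → 3.96

3.96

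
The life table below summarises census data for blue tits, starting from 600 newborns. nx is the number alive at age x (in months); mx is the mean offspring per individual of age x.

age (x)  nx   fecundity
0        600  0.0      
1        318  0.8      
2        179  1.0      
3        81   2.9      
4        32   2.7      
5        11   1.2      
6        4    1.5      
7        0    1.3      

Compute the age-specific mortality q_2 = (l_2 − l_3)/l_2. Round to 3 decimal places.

0.547

lx = nx/n0 = nx/600: 1, 0.53, 0.29833…, 0.135, 0.05333…, 0.01833…, 0.00667…, 0
q_2 = (l_2 − l_3) / l_2 = (0.298333… − 0.135) / 0.298333…
     = 0.163333… / 0.298333… = 0.547486… → 0.547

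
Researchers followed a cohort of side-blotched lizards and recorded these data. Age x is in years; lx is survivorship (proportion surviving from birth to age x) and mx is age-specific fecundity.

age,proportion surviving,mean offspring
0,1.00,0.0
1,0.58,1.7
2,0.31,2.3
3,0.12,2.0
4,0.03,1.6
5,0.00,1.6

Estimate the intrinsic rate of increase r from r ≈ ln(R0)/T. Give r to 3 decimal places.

R0 = Σ lx·mx = 0 + 0.986 + 0.713 + 0.24 + 0.048 + 0 = 1.987
Σ x·lx·mx = 3.324; T = 3.324/1.987 = 1.67287…
r ≈ ln(R0)/T = ln(1.987)/1.67287… = 0.41045… → 0.410

0.410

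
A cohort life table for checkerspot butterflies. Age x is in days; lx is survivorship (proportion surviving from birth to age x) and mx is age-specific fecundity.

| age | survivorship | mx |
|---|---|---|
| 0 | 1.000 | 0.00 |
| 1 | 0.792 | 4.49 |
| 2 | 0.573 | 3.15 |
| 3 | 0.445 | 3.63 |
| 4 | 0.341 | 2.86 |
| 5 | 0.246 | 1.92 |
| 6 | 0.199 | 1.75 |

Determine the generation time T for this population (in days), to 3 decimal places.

lx·mx: 0, 3.55608, 1.80495, 1.61535, 0.97526, 0.47232, 0.34825 → R0 = 8.77221
x·lx·mx: 0, 3.55608, 3.6099, 4.84605, 3.90104, 2.3616, 2.0895 → Σ = 20.36417
T = 20.36417 / 8.77221 = 2.321441… → 2.321

2.321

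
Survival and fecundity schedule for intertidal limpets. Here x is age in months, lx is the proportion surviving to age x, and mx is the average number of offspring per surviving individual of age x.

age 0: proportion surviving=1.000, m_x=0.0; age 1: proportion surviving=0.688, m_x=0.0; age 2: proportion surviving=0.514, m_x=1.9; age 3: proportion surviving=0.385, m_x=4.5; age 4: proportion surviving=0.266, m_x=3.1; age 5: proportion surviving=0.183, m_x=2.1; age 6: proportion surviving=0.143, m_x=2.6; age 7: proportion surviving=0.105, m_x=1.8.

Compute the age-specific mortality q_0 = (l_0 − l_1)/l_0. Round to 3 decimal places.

q_0 = (l_0 − l_1) / l_0 = (1 − 0.688) / 1
     = 0.312 / 1 = 0.312 → 0.312

0.312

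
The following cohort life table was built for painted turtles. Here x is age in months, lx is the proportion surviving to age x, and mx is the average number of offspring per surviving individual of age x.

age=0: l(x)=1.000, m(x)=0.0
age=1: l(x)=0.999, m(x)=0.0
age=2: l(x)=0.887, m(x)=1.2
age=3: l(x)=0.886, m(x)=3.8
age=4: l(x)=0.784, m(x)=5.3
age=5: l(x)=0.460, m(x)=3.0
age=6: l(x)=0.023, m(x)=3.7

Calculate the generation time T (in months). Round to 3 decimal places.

3.607

lx·mx: 0, 0, 1.0644, 3.3668, 4.1552, 1.38, 0.0851 → R0 = 10.0515
x·lx·mx: 0, 0, 2.1288, 10.1004, 16.6208, 6.9, 0.5106 → Σ = 36.2606
T = 36.2606 / 10.0515 = 3.607481… → 3.607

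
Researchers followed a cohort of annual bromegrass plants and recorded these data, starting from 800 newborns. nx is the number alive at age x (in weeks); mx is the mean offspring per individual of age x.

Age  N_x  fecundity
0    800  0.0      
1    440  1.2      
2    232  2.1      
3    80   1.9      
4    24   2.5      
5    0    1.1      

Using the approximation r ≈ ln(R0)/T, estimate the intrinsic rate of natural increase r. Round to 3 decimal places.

0.239

lx = nx/n0 = nx/800: 1, 0.55, 0.29, 0.1, 0.03, 0
R0 = Σ lx·mx = 0 + 0.66 + 0.609 + 0.19 + 0.075 + 0 = 1.534
Σ x·lx·mx = 2.748; T = 2.748/1.534 = 1.7914…
r ≈ ln(R0)/T = ln(1.534)/1.7914… = 0.23885… → 0.239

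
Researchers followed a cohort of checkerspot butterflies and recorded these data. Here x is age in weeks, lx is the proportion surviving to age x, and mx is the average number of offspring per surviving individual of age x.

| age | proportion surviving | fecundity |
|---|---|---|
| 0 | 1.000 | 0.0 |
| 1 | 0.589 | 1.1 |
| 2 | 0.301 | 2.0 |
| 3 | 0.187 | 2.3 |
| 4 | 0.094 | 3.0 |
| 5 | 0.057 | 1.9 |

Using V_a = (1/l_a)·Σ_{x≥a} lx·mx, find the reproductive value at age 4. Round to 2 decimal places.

4.15

lx·mx for x ≥ 4: 0.282, 0.1083 → sum = 0.3903
V_4 = 0.3903 / l_4 = 0.3903 / 0.094 = 4.152128… → 4.15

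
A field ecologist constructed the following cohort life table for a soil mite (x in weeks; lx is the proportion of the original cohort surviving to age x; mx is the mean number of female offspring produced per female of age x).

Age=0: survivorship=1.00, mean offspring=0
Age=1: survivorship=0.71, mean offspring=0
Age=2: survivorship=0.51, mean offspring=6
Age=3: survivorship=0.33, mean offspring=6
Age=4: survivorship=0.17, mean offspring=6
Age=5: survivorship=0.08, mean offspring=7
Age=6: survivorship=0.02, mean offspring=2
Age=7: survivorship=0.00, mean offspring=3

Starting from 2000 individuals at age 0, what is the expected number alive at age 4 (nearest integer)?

Expected survivors = N0 · l_4 = 2000 × 0.17 = 340 → 340

340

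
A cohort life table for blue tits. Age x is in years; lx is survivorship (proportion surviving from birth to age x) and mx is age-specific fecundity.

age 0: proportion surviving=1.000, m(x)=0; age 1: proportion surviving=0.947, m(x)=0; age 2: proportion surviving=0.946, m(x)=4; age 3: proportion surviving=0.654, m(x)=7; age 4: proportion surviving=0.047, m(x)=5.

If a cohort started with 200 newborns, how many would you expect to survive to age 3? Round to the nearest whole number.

Expected survivors = N0 · l_3 = 200 × 0.654 = 130.8 → 131

131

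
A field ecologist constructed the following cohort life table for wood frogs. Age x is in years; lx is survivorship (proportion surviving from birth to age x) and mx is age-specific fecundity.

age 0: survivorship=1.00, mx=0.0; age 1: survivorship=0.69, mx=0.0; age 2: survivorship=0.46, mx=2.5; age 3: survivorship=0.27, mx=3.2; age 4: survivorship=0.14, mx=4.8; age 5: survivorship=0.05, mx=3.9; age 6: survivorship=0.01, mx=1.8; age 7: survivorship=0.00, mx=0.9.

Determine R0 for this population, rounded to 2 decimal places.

2.90

lx·mx by age: 0, 0, 1.15, 0.864, 0.672, 0.195, 0.018, 0
R0 = Σ lx·mx = 2.899 → 2.90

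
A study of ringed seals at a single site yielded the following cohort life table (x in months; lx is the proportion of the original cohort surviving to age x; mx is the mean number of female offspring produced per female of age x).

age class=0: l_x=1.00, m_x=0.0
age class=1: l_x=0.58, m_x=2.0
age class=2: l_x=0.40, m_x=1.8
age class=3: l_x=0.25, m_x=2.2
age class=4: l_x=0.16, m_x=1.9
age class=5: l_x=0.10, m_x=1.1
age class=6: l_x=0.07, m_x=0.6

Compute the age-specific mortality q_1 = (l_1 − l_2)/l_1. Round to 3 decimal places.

q_1 = (l_1 − l_2) / l_1 = (0.58 − 0.4) / 0.58
     = 0.18 / 0.58 = 0.310345… → 0.310

0.310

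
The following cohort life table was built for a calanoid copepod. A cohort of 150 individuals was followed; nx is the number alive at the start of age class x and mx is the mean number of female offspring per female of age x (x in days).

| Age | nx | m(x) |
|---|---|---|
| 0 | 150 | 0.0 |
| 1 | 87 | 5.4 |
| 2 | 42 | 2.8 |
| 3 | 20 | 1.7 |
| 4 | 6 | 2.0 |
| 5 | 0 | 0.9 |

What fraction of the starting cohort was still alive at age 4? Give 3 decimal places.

l_4 = n_4/n_0 = 6/150 = 0.04 → 0.040

0.040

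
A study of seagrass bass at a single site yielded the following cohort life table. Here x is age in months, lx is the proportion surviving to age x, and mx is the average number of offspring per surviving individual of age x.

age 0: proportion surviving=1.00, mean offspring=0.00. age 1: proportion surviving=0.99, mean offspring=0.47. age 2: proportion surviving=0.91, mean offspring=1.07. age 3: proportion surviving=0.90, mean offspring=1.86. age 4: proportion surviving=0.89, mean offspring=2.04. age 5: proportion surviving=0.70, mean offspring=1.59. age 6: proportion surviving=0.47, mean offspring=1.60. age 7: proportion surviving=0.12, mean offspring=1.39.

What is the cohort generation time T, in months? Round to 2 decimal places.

3.73

lx·mx: 0, 0.4653, 0.9737, 1.674, 1.8156, 1.113, 0.752, 0.1668 → R0 = 6.9604
x·lx·mx: 0, 0.4653, 1.9474, 5.022, 7.2624, 5.565, 4.512, 1.1676 → Σ = 25.9417
T = 25.9417 / 6.9604 = 3.727042… → 3.73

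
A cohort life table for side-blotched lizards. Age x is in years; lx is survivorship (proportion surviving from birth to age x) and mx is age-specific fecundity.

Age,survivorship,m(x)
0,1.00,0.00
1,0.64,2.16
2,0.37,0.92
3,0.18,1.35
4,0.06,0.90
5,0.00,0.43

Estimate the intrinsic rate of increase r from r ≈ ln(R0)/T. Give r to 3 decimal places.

0.472

R0 = Σ lx·mx = 0 + 1.3824 + 0.3404 + 0.243 + 0.054 + 0 = 2.0198
Σ x·lx·mx = 3.0082; T = 3.0082/2.0198 = 1.48936…
r ≈ ln(R0)/T = ln(2.0198)/1.48936… = 0.47202… → 0.472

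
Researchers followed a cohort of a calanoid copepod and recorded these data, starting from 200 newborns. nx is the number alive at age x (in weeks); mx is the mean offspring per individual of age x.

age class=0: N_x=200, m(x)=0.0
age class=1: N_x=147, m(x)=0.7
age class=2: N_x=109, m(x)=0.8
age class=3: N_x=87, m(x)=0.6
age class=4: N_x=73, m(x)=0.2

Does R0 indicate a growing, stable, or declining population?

lx = nx/n0 = nx/200: 1, 0.735, 0.545, 0.435, 0.365
R0 = Σ lx·mx = 0 + 0.5145 + 0.436 + 0.261 + 0.073 = 1.2845
R0 > 1, so the population is growing.

growing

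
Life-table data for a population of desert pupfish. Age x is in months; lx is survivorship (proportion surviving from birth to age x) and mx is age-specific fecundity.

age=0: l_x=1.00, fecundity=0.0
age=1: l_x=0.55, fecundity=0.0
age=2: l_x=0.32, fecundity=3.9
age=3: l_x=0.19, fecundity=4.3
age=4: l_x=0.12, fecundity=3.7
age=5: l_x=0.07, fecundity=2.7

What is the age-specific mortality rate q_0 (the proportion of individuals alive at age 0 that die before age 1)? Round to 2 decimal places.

q_0 = (l_0 − l_1) / l_0 = (1 − 0.55) / 1
     = 0.45 / 1 = 0.45 → 0.45

0.45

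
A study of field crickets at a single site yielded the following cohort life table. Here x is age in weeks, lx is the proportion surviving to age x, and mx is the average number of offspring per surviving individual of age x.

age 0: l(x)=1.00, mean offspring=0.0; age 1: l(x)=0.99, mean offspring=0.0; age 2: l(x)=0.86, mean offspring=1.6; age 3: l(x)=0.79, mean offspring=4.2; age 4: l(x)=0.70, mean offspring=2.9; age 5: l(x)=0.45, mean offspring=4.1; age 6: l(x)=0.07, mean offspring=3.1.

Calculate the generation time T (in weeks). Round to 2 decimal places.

lx·mx: 0, 0, 1.376, 3.318, 2.03, 1.845, 0.217 → R0 = 8.786
x·lx·mx: 0, 0, 2.752, 9.954, 8.12, 9.225, 1.302 → Σ = 31.353
T = 31.353 / 8.786 = 3.568518… → 3.57

3.57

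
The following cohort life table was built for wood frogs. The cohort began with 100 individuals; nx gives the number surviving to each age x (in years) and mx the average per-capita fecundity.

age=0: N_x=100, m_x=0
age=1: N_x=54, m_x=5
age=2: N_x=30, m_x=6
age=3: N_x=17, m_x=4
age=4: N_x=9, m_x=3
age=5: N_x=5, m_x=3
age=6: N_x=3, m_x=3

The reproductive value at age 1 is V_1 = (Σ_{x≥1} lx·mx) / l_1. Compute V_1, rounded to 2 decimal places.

10.54

lx = nx/n0 = nx/100: 1, 0.54, 0.3, 0.17, 0.09, 0.05, 0.03
lx·mx for x ≥ 1: 2.7, 1.8, 0.68, 0.27, 0.15, 0.09 → sum = 5.69
V_1 = 5.69 / l_1 = 5.69 / 0.54 = 10.537037… → 10.54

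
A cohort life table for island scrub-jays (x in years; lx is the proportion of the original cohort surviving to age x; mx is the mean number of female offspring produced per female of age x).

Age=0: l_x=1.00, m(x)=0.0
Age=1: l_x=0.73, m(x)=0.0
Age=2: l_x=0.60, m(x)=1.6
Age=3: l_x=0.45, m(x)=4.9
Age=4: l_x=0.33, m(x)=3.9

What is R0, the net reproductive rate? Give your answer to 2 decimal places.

4.45

lx·mx by age: 0, 0, 0.96, 2.205, 1.287
R0 = Σ lx·mx = 4.452 → 4.45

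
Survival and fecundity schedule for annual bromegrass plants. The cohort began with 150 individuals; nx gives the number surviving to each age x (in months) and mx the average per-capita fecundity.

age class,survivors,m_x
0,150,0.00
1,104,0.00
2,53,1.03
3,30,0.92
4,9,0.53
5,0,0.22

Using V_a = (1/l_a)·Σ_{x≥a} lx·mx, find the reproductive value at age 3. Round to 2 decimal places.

1.08

lx = nx/n0 = nx/150: 1, 0.69333…, 0.35333…, 0.2, 0.06, 0
lx·mx for x ≥ 3: 0.184, 0.0318, 0 → sum = 0.2158
V_3 = 0.2158 / l_3 = 0.2158 / 0.2 = 1.079 → 1.08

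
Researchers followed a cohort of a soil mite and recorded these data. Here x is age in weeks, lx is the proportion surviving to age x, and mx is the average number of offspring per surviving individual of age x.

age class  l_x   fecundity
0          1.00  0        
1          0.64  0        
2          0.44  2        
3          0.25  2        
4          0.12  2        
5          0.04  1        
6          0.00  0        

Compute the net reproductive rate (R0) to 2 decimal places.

1.66

lx·mx by age: 0, 0, 0.88, 0.5, 0.24, 0.04, 0
R0 = Σ lx·mx = 1.66 → 1.66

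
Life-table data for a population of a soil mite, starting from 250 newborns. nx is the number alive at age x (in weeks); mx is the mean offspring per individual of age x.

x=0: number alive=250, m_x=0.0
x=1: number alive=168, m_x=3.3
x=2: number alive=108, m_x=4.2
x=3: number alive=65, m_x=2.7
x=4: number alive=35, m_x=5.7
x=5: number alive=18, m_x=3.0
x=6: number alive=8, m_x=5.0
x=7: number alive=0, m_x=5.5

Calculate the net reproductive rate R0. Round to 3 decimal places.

lx = nx/n0 = nx/250: 1, 0.672, 0.432, 0.26, 0.14, 0.072, 0.032, 0
lx·mx by age: 0, 2.2176, 1.8144, 0.702, 0.798, 0.216, 0.16, 0
R0 = Σ lx·mx = 5.908 → 5.908

5.908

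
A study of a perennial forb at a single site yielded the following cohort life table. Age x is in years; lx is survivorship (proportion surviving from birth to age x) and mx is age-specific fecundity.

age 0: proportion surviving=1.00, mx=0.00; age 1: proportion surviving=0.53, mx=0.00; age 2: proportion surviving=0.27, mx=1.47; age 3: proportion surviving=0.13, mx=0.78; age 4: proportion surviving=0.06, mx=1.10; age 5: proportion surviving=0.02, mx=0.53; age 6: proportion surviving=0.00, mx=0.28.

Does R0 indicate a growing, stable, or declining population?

R0 = Σ lx·mx = 0 + 0 + 0.3969 + 0.1014 + 0.066 + 0.0106 + 0 = 0.5749
R0 < 1, so the population is declining.

declining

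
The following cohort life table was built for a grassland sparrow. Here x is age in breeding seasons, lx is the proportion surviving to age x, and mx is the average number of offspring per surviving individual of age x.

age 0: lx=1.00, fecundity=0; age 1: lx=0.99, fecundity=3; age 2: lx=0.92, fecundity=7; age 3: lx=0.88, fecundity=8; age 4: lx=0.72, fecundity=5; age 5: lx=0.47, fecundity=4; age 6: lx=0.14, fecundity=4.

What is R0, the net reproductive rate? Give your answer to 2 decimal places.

lx·mx by age: 0, 2.97, 6.44, 7.04, 3.6, 1.88, 0.56
R0 = Σ lx·mx = 22.49 → 22.49

22.49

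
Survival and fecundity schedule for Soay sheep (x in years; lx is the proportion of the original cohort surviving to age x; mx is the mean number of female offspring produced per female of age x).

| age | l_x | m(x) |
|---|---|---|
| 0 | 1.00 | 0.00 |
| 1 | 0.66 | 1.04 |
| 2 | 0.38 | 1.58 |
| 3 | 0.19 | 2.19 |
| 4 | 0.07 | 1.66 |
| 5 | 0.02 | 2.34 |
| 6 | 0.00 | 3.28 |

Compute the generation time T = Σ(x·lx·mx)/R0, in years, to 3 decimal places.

lx·mx: 0, 0.6864, 0.6004, 0.4161, 0.1162, 0.0468, 0 → R0 = 1.8659
x·lx·mx: 0, 0.6864, 1.2008, 1.2483, 0.4648, 0.234, 0 → Σ = 3.8343
T = 3.8343 / 1.8659 = 2.054933… → 2.055

2.055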